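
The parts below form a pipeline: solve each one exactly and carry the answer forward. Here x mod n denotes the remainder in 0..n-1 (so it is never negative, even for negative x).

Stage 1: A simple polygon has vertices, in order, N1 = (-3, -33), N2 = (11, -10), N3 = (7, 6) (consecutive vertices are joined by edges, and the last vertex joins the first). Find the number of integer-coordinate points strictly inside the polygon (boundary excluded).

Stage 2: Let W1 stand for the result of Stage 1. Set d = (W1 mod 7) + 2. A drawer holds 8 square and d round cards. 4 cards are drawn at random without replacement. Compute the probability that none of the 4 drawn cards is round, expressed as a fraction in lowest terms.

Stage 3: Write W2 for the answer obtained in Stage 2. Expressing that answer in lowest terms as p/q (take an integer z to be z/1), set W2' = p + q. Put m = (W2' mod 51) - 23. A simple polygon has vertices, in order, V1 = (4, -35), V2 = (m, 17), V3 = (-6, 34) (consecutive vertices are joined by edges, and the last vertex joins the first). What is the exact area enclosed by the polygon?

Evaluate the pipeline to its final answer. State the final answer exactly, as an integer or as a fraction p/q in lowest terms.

Stage 1: cross terms: (-3*-10 - 11*-33)=393, (11*6 - 7*-10)=136, (7*-33 - -3*6)=-213; twice the area = |316| = 316; area = 158; boundary points = 1 + 4 + 1 = 6; strictly interior points = area - boundary/2 + 1 = 156; answer 156
Stage 2: W1 = 156; d = 4; total draws C(12,4) = 495; favorable C(8,4) = 70; P = 14/99; answer 14/99
Stage 3: W2 = 14/99; threaded value p + q = 113; m = -12; cross terms: (4*17 - -12*-35)=-352, (-12*34 - -6*17)=-306, (-6*-35 - 4*34)=74; twice the area = |-584| = 584; area = 292; answer 292

292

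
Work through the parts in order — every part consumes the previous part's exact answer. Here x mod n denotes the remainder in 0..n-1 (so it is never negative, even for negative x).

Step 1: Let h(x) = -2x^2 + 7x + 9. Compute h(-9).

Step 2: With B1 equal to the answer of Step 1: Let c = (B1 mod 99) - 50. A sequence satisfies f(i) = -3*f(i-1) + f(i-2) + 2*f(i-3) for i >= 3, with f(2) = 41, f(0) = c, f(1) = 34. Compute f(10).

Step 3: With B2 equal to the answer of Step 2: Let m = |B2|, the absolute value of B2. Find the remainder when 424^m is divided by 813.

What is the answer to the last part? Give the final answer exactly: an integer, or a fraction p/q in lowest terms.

Step 1: -2*(-9)^2 + 7*(-9)^1 + 9 = (-162) + (-63) + (9) = -216; answer -216
Step 2: B1 = -216; c = 31; f(3) = -3*(41) + 1*(34) + 2*(31) = -27; iterating: f(3)=-27, f(4)=190, f(5)=-515, f(6)=1681, f(7)=-5178, f(8)=16185, f(9)=-50371, f(10)=156942; answer 156942
Step 3: B2 = 156942; m = 156942; squarings mod 813: 424^1=424, 424^2=103, 424^4=40, 424^8=787, 424^16=676, 424^32=70, 424^64=22, 424^128=484, 424^256=112, 424^512=349, 424^1024=664, 424^2048=250, 424^4096=712, 424^8192=445, 424^16384=466, 424^32768=85, 424^65536=721, 424^131072=334; 424^156942 = 424^2 * 424^4 * 424^8 * 424^256 * 424^1024 * 424^8192 * 424^16384 * 424^131072 = 241 (mod 813); answer 241

241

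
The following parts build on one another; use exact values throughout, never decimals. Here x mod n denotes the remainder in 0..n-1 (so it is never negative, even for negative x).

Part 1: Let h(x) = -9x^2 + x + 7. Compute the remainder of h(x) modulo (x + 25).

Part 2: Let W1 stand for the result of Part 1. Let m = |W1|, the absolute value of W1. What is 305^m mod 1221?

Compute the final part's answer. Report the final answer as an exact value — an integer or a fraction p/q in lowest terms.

149

Part 1: remainder = value at the root: -9*(-25)^2 + 1*(-25)^1 + 7 = (-5625) + (-25) + (7) = -5643; answer -5643
Part 2: W1 = -5643; m = 5643; squarings mod 1221: 305^1=305, 305^2=229, 305^4=1159, 305^8=181, 305^16=1015, 305^32=922, 305^64=268, 305^128=1006, 305^256=1048, 305^512=625, 305^1024=1126, 305^2048=478, 305^4096=157; 305^5643 = 305^1 * 305^2 * 305^8 * 305^512 * 305^1024 * 305^4096 = 149 (mod 1221); answer 149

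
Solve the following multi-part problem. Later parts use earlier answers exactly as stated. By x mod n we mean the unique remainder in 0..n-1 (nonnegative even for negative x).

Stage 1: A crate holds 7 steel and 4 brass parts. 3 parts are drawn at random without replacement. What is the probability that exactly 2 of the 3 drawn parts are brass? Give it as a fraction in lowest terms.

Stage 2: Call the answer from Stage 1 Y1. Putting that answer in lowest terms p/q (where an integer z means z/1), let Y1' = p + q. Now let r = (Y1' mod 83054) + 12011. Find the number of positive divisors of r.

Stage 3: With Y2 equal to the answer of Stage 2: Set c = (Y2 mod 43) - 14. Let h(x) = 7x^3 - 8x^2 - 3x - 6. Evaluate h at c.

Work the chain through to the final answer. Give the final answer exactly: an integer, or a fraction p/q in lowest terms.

Stage 1: total draws C(11,3) = 165; favorable C(4,2)*C(7,1) = 42; P = 14/55; answer 14/55
Stage 2: Y1 = 14/55; threaded value p + q = 69; r = 12080; 12080 = 2^4 * 5 * 151; number of divisors = (4+1) * (1+1) * (1+1) = 20; answer 20
Stage 3: Y2 = 20; c = 6; 7*(6)^3 - 8*(6)^2 - 3*(6)^1 - 6 = (1512) + (-288) + (-18) + (-6) = 1200; answer 1200

1200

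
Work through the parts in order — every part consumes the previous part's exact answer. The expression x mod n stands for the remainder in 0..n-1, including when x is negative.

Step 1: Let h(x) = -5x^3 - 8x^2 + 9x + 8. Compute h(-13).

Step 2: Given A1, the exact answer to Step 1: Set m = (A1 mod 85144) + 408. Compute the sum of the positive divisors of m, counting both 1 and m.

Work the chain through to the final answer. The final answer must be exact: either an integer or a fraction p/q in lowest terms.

18816

Step 1: -5*(-13)^3 - 8*(-13)^2 + 9*(-13)^1 + 8 = (10985) + (-1352) + (-117) + (8) = 9524; answer 9524
Step 2: A1 = 9524; m = 9932; 9932 = 2^2 * 13 * 191; sigma = (1 + 2 + 4) * (1 + 13) * (1 + 191) = 7 * 14 * 192 = 18816; answer 18816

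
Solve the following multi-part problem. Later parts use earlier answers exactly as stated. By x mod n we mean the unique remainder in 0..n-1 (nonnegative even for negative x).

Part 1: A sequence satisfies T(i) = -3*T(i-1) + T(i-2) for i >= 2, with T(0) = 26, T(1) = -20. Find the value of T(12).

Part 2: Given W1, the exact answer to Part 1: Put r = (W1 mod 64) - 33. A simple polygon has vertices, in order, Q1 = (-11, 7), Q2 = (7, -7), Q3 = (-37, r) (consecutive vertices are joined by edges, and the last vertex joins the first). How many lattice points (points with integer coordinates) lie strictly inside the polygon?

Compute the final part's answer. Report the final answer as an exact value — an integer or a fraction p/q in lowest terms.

Part 1: T(2) = -3*(-20) + 1*(26) = 86; iterating: T(2)=86, T(3)=-278, T(4)=920, T(5)=-3038, T(6)=10034, T(7)=-33140, T(8)=109454, T(9)=-361502, T(10)=1193960, T(11)=-3943382, T(12)=13024106; answer 13024106
Part 2: W1 = 13024106; r = 9; cross terms: (-11*-7 - 7*7)=28, (7*9 - -37*-7)=-196, (-37*7 - -11*9)=-160; twice the area = |-328| = 328; area = 164; boundary points = 2 + 4 + 2 = 8; strictly interior points = area - boundary/2 + 1 = 161; answer 161

161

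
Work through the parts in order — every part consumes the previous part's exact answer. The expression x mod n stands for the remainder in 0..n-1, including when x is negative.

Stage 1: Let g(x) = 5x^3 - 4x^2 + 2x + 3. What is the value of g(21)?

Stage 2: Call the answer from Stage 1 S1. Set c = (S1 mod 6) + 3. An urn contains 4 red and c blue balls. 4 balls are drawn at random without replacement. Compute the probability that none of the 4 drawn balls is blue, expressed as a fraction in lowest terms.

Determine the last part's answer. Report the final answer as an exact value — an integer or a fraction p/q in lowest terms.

Stage 1: 5*(21)^3 - 4*(21)^2 + 2*(21)^1 + 3 = (46305) + (-1764) + (42) + (3) = 44586; answer 44586
Stage 2: S1 = 44586; c = 3; total draws C(7,4) = 35; favorable C(4,4) = 1; P = 1/35; answer 1/35

1/35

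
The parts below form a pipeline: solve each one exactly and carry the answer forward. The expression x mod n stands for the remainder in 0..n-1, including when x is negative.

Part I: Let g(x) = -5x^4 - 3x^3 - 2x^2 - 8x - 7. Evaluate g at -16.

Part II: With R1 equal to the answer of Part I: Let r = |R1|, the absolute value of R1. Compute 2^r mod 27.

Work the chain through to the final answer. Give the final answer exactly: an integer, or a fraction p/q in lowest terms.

26

Part I: -5*(-16)^4 - 3*(-16)^3 - 2*(-16)^2 - 8*(-16)^1 - 7 = (-327680) + (12288) + (-512) + (128) + (-7) = -315783; answer -315783
Part II: R1 = -315783; r = 315783; squarings mod 27: 2^1=2, 2^2=4, 2^4=16, 2^8=13, 2^16=7, 2^32=22, 2^64=25, 2^128=4, 2^256=16, 2^512=13, 2^1024=7, 2^2048=22, 2^4096=25, 2^8192=4, 2^16384=16, 2^32768=13, 2^65536=7, 2^131072=22, 2^262144=25; 2^315783 = 2^1 * 2^2 * 2^4 * 2^128 * 2^256 * 2^4096 * 2^16384 * 2^32768 * 2^262144 = 26 (mod 27); answer 26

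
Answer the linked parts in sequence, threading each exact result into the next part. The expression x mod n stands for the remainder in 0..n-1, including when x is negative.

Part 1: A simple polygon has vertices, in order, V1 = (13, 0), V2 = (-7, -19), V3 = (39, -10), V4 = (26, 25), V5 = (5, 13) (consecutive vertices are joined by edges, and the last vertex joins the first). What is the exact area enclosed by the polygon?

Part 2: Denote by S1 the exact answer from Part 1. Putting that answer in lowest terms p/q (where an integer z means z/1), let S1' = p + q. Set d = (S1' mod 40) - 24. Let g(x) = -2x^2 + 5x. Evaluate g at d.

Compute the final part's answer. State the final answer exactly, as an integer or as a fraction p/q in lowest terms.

-817

Part 1: cross terms: (13*-19 - -7*0)=-247, (-7*-10 - 39*-19)=811, (39*25 - 26*-10)=1235, (26*13 - 5*25)=213, (5*0 - 13*13)=-169; twice the area = |1843| = 1843; area = 1843/2; answer 1843/2
Part 2: S1 = 1843/2; threaded value p + q = 1845; d = -19; -2*(-19)^2 + 5*(-19)^1 = (-722) + (-95) = -817; answer -817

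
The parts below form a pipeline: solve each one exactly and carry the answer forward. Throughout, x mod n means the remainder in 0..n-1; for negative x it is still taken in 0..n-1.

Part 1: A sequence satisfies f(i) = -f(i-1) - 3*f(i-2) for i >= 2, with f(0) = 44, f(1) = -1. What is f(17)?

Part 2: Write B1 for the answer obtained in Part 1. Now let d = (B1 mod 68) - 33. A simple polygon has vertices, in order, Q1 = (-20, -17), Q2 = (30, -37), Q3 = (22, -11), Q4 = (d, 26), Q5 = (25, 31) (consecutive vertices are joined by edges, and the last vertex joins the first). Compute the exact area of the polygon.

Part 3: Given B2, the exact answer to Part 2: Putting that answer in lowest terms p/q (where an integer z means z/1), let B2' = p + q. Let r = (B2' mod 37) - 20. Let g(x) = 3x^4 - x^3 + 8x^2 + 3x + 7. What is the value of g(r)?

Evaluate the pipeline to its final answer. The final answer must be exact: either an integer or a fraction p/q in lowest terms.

85

Part 1: f(2) = -1*(-1) - 3*(44) = -131; iterating: f(2)=-131, f(3)=134, f(4)=259, f(5)=-661, f(6)=-116, f(7)=2099, f(8)=-1751, f(9)=-4546, f(10)=9799, f(11)=3839, f(12)=-33236, f(13)=21719, f(14)=77989, f(15)=-143146, f(16)=-90821, f(17)=520259; answer 520259
Part 2: B1 = 520259; d = 26; cross terms: (-20*-37 - 30*-17)=1250, (30*-11 - 22*-37)=484, (22*26 - 26*-11)=858, (26*31 - 25*26)=156, (25*-17 - -20*31)=195; twice the area = |2943| = 2943; area = 2943/2; answer 2943/2
Part 3: B2 = 2943/2; threaded value p + q = 2945; r = 2; 3*(2)^4 - 1*(2)^3 + 8*(2)^2 + 3*(2)^1 + 7 = (48) + (-8) + (32) + (6) + (7) = 85; answer 85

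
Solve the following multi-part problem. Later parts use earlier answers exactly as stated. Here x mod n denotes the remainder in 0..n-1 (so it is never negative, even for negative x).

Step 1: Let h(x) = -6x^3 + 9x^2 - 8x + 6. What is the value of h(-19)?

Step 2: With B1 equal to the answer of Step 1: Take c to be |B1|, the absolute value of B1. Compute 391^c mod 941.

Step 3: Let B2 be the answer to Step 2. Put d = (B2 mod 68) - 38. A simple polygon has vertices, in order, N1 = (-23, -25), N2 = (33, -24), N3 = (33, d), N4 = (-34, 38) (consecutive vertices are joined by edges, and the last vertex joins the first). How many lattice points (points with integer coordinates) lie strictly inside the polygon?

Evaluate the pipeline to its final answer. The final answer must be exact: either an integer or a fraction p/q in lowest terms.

Step 1: -6*(-19)^3 + 9*(-19)^2 - 8*(-19)^1 + 6 = (41154) + (3249) + (152) + (6) = 44561; answer 44561
Step 2: B1 = 44561; c = 44561; squarings mod 941: 391^1=391, 391^2=439, 391^4=757, 391^8=921, 391^16=400, 391^32=30, 391^64=900, 391^128=740, 391^256=879, 391^512=80, 391^1024=754, 391^2048=152, 391^4096=520, 391^8192=333, 391^16384=792, 391^32768=558; 391^44561 = 391^1 * 391^16 * 391^512 * 391^1024 * 391^2048 * 391^8192 * 391^32768 = 572 (mod 941); answer 572
Step 3: B2 = 572; d = -10; cross terms: (-23*-24 - 33*-25)=1377, (33*-10 - 33*-24)=462, (33*38 - -34*-10)=914, (-34*-25 - -23*38)=1724; twice the area = |4477| = 4477; area = 4477/2; boundary points = 1 + 14 + 1 + 1 = 17; strictly interior points = area - boundary/2 + 1 = 2231; answer 2231

2231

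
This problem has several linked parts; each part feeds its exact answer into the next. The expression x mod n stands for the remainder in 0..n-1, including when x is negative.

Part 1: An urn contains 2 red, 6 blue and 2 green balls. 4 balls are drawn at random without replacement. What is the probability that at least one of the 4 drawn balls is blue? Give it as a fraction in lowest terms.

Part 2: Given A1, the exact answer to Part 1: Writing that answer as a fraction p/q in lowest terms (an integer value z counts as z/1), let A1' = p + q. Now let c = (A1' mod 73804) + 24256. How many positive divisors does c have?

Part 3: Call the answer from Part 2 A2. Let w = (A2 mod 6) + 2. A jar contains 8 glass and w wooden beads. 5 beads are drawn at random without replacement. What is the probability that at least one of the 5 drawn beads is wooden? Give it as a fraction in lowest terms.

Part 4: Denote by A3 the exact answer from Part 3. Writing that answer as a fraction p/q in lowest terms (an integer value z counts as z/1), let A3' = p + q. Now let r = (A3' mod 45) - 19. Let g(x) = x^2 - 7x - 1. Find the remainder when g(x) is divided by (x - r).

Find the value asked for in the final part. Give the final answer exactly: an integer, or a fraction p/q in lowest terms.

Part 1: total draws C(10,4) = 210; complement C(4,4) = 1; favorable 210 - 1 = 209; P = 209/210; answer 209/210
Part 2: A1 = 209/210; threaded value p + q = 419; c = 24675; 24675 = 3 * 5^2 * 7 * 47; number of divisors = (1+1) * (2+1) * (1+1) * (1+1) = 24; answer 24
Part 3: A2 = 24; w = 2; total draws C(10,5) = 252; complement C(8,5) = 56; favorable 252 - 56 = 196; P = 7/9; answer 7/9
Part 4: A3 = 7/9; threaded value p + q = 16; r = -3; remainder = value at the root: 1*(-3)^2 - 7*(-3)^1 - 1 = (9) + (21) + (-1) = 29; answer 29

29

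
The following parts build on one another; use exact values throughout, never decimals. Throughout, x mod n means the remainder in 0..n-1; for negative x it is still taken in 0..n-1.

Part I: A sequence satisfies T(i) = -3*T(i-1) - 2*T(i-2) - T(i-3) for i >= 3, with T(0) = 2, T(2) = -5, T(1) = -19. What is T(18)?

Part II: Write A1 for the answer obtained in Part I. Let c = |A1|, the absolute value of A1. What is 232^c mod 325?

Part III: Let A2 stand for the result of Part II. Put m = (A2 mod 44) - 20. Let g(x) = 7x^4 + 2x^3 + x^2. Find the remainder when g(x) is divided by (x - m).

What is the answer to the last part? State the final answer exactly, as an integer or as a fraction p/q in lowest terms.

Part I: T(3) = -3*(-5) - 2*(-19) - 1*(2) = 51; iterating: T(3)=51, T(4)=-124, T(5)=275, T(6)=-628, T(7)=1458, T(8)=-3393, T(9)=7891, T(10)=-18345, T(11)=42646, T(12)=-99139, T(13)=230470, T(14)=-535778, T(15)=1245533, T(16)=-2895513, T(17)=6731251, T(18)=-15648260; answer -15648260
Part II: A1 = -15648260; c = 15648260; squarings mod 325: 232^1=232, 232^2=199, 232^4=276, 232^8=126, 232^16=276, 232^32=126, 232^64=276, 232^128=126, 232^256=276, 232^512=126, 232^1024=276, 232^2048=126, 232^4096=276, 232^8192=126, 232^16384=276, 232^32768=126, 232^65536=276, 232^131072=126, 232^262144=276, 232^524288=126, 232^1048576=276, 232^2097152=126, 232^4194304=276, 232^8388608=126; 232^15648260 = 232^4 * 232^512 * 232^1024 * 232^16384 * 232^32768 * 232^131072 * 232^262144 * 232^524288 * 232^2097152 * 232^4194304 * 232^8388608 = 126 (mod 325); answer 126
Part III: A2 = 126; m = 18; remainder = value at the root: 7*(18)^4 + 2*(18)^3 + 1*(18)^2 = (734832) + (11664) + (324) = 746820; answer 746820

746820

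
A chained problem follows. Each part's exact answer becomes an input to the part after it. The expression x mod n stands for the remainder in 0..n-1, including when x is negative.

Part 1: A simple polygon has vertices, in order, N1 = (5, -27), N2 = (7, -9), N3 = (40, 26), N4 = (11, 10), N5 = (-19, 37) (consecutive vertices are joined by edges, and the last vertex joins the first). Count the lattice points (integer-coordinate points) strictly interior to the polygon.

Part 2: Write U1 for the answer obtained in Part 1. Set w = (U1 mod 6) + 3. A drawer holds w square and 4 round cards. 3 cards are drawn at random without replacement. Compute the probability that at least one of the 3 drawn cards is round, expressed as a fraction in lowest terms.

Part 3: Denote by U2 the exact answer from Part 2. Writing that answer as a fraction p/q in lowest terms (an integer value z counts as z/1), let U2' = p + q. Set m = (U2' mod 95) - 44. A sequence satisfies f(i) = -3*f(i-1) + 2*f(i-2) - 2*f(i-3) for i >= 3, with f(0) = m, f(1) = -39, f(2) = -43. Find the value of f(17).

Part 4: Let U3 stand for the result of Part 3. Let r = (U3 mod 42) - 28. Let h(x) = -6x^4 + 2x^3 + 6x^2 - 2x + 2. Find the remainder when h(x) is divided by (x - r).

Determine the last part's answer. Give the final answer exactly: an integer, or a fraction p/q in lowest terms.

Part 1: cross terms: (5*-9 - 7*-27)=144, (7*26 - 40*-9)=542, (40*10 - 11*26)=114, (11*37 - -19*10)=597, (-19*-27 - 5*37)=328; twice the area = |1725| = 1725; area = 1725/2; boundary points = 2 + 1 + 1 + 3 + 8 = 15; strictly interior points = area - boundary/2 + 1 = 856; answer 856
Part 2: U1 = 856; w = 7; total draws C(11,3) = 165; complement C(7,3) = 35; favorable 165 - 35 = 130; P = 26/33; answer 26/33
Part 3: U2 = 26/33; threaded value p + q = 59; m = 15; f(3) = -3*(-43) + 2*(-39) - 2*(15) = 21; iterating: f(3)=21, f(4)=-71, f(5)=341, f(6)=-1207, f(7)=4445, f(8)=-16431, f(9)=60597, f(10)=-223543, f(11)=824685, f(12)=-3042335, f(13)=11223461, f(14)=-41404423, f(15)=152744861, f(16)=-563490351, f(17)=2078769621; answer 2078769621
Part 4: U3 = 2078769621; r = 5; remainder = value at the root: -6*(5)^4 + 2*(5)^3 + 6*(5)^2 - 2*(5)^1 + 2 = (-3750) + (250) + (150) + (-10) + (2) = -3358; answer -3358

-3358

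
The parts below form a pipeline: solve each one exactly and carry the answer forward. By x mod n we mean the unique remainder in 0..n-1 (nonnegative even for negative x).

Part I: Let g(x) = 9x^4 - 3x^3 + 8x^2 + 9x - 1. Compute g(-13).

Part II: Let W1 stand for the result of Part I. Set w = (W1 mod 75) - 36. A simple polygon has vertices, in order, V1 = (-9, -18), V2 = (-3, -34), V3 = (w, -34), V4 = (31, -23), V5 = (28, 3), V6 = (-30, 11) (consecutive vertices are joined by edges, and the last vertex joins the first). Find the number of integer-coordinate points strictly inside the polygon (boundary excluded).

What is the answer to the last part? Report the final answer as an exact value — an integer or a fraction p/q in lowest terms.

1652

Part I: 9*(-13)^4 - 3*(-13)^3 + 8*(-13)^2 + 9*(-13)^1 - 1 = (257049) + (6591) + (1352) + (-117) + (-1) = 264874; answer 264874
Part II: W1 = 264874; w = 13; cross terms: (-9*-34 - -3*-18)=252, (-3*-34 - 13*-34)=544, (13*-23 - 31*-34)=755, (31*3 - 28*-23)=737, (28*11 - -30*3)=398, (-30*-18 - -9*11)=639; twice the area = |3325| = 3325; area = 3325/2; boundary points = 2 + 16 + 1 + 1 + 2 + 1 = 23; strictly interior points = area - boundary/2 + 1 = 1652; answer 1652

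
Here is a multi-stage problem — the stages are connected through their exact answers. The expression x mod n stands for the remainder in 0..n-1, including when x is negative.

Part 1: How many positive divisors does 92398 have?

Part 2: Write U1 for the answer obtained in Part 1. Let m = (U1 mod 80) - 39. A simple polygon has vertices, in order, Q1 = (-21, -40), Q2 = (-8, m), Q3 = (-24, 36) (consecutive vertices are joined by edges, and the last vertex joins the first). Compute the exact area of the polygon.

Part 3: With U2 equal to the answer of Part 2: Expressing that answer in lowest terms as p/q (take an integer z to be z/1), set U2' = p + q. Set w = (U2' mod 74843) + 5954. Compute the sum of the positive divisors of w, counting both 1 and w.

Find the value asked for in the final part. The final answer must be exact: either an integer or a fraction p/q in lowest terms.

Part 1: 92398 = 2 * 46199; number of divisors = (1+1) * (1+1) = 4; answer 4
Part 2: U1 = 4; m = -35; cross terms: (-21*-35 - -8*-40)=415, (-8*36 - -24*-35)=-1128, (-24*-40 - -21*36)=1716; twice the area = |1003| = 1003; area = 1003/2; answer 1003/2
Part 3: U2 = 1003/2; threaded value p + q = 1005; w = 6959; 6959 is prime, so its only divisors are 1 and 6959; sigma = 1 + 6959 = 6960; answer 6960

6960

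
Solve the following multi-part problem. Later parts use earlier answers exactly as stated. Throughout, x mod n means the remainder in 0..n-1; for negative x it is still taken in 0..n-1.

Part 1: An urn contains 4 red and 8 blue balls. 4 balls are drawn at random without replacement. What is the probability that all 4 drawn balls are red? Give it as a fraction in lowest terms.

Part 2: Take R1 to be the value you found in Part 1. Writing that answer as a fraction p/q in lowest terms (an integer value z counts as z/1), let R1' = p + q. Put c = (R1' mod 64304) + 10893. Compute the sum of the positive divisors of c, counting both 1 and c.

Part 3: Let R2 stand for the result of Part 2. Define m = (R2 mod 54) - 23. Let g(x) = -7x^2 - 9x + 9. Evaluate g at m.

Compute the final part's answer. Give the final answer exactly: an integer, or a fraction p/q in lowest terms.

-1057

Part 1: total draws C(12,4) = 495; favorable C(4,4) = 1; P = 1/495; answer 1/495
Part 2: R1 = 1/495; threaded value p + q = 496; c = 11389; 11389 = 7 * 1627; sigma = (1 + 7) * (1 + 1627) = 8 * 1628 = 13024; answer 13024
Part 3: R2 = 13024; m = -13; -7*(-13)^2 - 9*(-13)^1 + 9 = (-1183) + (117) + (9) = -1057; answer -1057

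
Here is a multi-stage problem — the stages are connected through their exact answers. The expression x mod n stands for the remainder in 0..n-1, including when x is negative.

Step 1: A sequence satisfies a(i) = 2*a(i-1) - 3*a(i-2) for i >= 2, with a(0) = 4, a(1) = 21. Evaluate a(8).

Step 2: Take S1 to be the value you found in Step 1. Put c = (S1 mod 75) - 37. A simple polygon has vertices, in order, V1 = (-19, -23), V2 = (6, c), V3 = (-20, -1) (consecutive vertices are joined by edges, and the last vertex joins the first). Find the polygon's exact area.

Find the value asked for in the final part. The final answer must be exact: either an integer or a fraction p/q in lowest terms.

581/2

Step 1: a(2) = 2*(21) - 3*(4) = 30; iterating: a(2)=30, a(3)=-3, a(4)=-96, a(5)=-183, a(6)=-78, a(7)=393, a(8)=1020; answer 1020
Step 2: S1 = 1020; c = 8; cross terms: (-19*8 - 6*-23)=-14, (6*-1 - -20*8)=154, (-20*-23 - -19*-1)=441; twice the area = |581| = 581; area = 581/2; answer 581/2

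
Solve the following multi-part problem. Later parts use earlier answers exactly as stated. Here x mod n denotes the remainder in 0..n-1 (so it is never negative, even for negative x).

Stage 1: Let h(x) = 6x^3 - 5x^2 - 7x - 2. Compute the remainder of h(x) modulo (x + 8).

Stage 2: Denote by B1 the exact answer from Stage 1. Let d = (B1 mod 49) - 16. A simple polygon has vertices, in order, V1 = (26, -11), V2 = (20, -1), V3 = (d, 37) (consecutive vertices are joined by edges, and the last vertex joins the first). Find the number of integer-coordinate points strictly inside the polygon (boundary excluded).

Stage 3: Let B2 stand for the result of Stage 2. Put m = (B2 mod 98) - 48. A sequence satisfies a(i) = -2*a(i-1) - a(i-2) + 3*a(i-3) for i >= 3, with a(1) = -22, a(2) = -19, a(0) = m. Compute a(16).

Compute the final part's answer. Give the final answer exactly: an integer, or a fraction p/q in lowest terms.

Stage 1: remainder = value at the root: 6*(-8)^3 - 5*(-8)^2 - 7*(-8)^1 - 2 = (-3072) + (-320) + (56) + (-2) = -3338; answer -3338
Stage 2: B1 = -3338; d = 27; cross terms: (26*-1 - 20*-11)=194, (20*37 - 27*-1)=767, (27*-11 - 26*37)=-1259; twice the area = |-298| = 298; area = 149; boundary points = 2 + 1 + 1 = 4; strictly interior points = area - boundary/2 + 1 = 148; answer 148
Stage 3: B2 = 148; m = 2; a(3) = -2*(-19) - 1*(-22) + 3*(2) = 66; iterating: a(3)=66, a(4)=-179, a(5)=235, a(6)=-93, a(7)=-586, a(8)=1970, a(9)=-3633, a(10)=3538, a(11)=2467, a(12)=-19371, a(13)=46889, a(14)=-67006, a(15)=29010, a(16)=149653; answer 149653

149653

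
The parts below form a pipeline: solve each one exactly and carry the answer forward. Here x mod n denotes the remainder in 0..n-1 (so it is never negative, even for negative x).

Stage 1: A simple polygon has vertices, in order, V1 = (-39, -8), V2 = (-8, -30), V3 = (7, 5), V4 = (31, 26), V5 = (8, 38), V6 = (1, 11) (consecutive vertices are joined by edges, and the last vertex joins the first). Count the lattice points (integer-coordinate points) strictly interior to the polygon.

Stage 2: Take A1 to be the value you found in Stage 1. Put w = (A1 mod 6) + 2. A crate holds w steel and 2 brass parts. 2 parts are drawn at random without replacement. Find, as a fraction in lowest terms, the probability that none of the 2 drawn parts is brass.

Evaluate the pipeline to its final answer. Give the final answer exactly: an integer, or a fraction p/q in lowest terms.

Stage 1: cross terms: (-39*-30 - -8*-8)=1106, (-8*5 - 7*-30)=170, (7*26 - 31*5)=27, (31*38 - 8*26)=970, (8*11 - 1*38)=50, (1*-8 - -39*11)=421; twice the area = |2744| = 2744; area = 1372; boundary points = 1 + 5 + 3 + 1 + 1 + 1 = 12; strictly interior points = area - boundary/2 + 1 = 1367; answer 1367
Stage 2: A1 = 1367; w = 7; total draws C(9,2) = 36; favorable C(7,2) = 21; P = 7/12; answer 7/12

7/12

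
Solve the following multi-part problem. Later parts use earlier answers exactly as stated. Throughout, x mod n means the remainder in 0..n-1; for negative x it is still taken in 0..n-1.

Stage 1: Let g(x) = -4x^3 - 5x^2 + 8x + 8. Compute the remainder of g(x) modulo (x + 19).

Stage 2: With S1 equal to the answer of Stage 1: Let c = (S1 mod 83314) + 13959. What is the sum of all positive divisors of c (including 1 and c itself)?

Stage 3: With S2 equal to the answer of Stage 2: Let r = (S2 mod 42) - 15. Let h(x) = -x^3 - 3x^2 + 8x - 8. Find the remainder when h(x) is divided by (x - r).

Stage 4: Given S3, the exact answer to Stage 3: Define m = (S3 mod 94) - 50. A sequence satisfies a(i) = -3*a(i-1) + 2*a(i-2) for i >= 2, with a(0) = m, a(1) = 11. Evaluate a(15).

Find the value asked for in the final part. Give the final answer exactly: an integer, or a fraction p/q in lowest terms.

Stage 1: remainder = value at the root: -4*(-19)^3 - 5*(-19)^2 + 8*(-19)^1 + 8 = (27436) + (-1805) + (-152) + (8) = 25487; answer 25487
Stage 2: S1 = 25487; c = 39446; 39446 = 2 * 11^2 * 163; sigma = (1 + 2) * (1 + 11 + 121) * (1 + 163) = 3 * 133 * 164 = 65436; answer 65436
Stage 3: S2 = 65436; r = -15; remainder = value at the root: -1*(-15)^3 - 3*(-15)^2 + 8*(-15)^1 - 8 = (3375) + (-675) + (-120) + (-8) = 2572; answer 2572
Stage 4: S3 = 2572; m = -16; a(2) = -3*(11) + 2*(-16) = -65; iterating: a(2)=-65, a(3)=217, a(4)=-781, a(5)=2777, a(6)=-9893, a(7)=35233, a(8)=-125485, a(9)=446921, a(10)=-1591733, a(11)=5669041, a(12)=-20190589, a(13)=71909849, a(14)=-256110725, a(15)=912151873; answer 912151873

912151873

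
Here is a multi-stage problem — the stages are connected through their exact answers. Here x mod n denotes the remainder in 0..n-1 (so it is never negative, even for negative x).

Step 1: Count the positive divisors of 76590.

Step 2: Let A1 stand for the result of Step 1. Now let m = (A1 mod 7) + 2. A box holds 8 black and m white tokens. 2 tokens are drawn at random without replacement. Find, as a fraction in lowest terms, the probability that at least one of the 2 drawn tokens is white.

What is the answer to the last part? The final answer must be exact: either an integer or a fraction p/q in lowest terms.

Step 1: 76590 = 2 * 3^2 * 5 * 23 * 37; number of divisors = (1+1) * (2+1) * (1+1) * (1+1) * (1+1) = 48; answer 48
Step 2: A1 = 48; m = 8; total draws C(16,2) = 120; complement C(8,2) = 28; favorable 120 - 28 = 92; P = 23/30; answer 23/30

23/30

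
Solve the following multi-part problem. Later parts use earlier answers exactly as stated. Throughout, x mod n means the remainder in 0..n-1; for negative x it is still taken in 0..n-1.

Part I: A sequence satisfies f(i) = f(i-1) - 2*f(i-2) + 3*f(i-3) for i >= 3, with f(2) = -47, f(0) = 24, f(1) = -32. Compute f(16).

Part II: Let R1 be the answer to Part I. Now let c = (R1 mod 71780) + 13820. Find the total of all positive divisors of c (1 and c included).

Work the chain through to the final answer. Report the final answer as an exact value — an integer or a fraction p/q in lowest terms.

70970

Part I: f(3) = 1*(-47) - 2*(-32) + 3*(24) = 89; iterating: f(3)=89, f(4)=87, f(5)=-232, f(6)=-139, f(7)=586, f(8)=168, f(9)=-1421, f(10)=1, f(11)=3347, f(12)=-918, f(13)=-7609, f(14)=4268, f(15)=16732, f(16)=-14631; answer -14631
Part II: R1 = -14631; c = 70969; 70969 is prime, so its only divisors are 1 and 70969; sigma = 1 + 70969 = 70970; answer 70970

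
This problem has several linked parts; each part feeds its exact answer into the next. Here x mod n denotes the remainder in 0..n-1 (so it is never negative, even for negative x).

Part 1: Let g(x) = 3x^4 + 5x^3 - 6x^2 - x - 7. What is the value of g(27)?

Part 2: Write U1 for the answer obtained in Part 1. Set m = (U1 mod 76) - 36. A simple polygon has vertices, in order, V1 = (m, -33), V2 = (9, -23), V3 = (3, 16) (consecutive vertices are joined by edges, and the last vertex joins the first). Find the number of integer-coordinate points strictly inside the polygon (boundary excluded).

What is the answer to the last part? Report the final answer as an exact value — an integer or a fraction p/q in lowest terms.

378

Part 1: 3*(27)^4 + 5*(27)^3 - 6*(27)^2 - 1*(27)^1 - 7 = (1594323) + (98415) + (-4374) + (-27) + (-7) = 1688330; answer 1688330
Part 2: U1 = 1688330; m = 30; cross terms: (30*-23 - 9*-33)=-393, (9*16 - 3*-23)=213, (3*-33 - 30*16)=-579; twice the area = |-759| = 759; area = 759/2; boundary points = 1 + 3 + 1 = 5; strictly interior points = area - boundary/2 + 1 = 378; answer 378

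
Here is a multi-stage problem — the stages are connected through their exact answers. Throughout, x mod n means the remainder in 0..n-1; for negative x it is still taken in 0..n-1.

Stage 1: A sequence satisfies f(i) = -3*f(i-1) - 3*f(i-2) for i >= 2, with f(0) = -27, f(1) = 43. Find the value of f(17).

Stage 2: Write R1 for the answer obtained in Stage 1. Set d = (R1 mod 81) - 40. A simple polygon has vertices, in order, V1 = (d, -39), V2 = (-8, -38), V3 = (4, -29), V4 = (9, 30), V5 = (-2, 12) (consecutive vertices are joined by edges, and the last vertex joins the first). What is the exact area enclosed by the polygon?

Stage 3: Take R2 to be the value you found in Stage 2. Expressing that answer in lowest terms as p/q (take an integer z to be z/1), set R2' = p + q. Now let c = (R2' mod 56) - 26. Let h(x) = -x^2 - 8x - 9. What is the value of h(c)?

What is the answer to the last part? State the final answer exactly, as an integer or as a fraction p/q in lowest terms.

-74

Stage 1: f(2) = -3*(43) - 3*(-27) = -48; iterating: f(2)=-48, f(3)=15, f(4)=99, f(5)=-342, f(6)=729, f(7)=-1161, f(8)=1296, f(9)=-405, f(10)=-2673, f(11)=9234, f(12)=-19683, f(13)=31347, f(14)=-34992, f(15)=10935, f(16)=72171, f(17)=-249318; answer -249318
Stage 2: R1 = -249318; d = -40; cross terms: (-40*-38 - -8*-39)=1208, (-8*-29 - 4*-38)=384, (4*30 - 9*-29)=381, (9*12 - -2*30)=168, (-2*-39 - -40*12)=558; twice the area = |2699| = 2699; area = 2699/2; answer 2699/2
Stage 3: R2 = 2699/2; threaded value p + q = 2701; c = -13; -1*(-13)^2 - 8*(-13)^1 - 9 = (-169) + (104) + (-9) = -74; answer -74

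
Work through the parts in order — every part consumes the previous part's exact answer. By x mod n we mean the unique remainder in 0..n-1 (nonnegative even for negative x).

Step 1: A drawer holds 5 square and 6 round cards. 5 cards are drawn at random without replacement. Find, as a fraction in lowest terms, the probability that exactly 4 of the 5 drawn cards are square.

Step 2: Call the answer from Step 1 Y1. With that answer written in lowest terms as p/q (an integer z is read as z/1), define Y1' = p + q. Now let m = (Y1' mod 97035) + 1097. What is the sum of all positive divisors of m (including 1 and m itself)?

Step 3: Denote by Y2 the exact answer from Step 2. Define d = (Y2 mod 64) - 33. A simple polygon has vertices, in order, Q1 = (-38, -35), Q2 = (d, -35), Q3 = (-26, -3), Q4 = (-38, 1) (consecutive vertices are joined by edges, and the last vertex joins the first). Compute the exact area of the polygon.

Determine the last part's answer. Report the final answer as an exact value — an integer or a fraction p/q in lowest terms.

Step 1: total draws C(11,5) = 462; favorable C(5,4)*C(6,1) = 30; P = 5/77; answer 5/77
Step 2: Y1 = 5/77; threaded value p + q = 82; m = 1179; 1179 = 3^2 * 131; sigma = (1 + 3 + 9) * (1 + 131) = 13 * 132 = 1716; answer 1716
Step 3: Y2 = 1716; d = 19; cross terms: (-38*-35 - 19*-35)=1995, (19*-3 - -26*-35)=-967, (-26*1 - -38*-3)=-140, (-38*-35 - -38*1)=1368; twice the area = |2256| = 2256; area = 1128; answer 1128

1128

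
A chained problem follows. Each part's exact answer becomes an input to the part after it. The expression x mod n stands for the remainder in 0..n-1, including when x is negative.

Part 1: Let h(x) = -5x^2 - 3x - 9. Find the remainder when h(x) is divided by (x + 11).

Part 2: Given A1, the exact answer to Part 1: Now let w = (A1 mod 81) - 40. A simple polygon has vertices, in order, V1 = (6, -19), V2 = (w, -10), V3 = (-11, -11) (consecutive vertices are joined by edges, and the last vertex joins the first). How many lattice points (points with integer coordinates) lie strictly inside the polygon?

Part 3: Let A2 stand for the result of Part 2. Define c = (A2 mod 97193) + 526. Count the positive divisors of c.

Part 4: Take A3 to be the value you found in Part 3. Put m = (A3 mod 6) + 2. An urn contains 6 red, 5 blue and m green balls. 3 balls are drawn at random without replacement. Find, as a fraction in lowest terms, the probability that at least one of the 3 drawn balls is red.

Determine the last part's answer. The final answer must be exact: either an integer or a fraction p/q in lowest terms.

103/136

Part 1: remainder = value at the root: -5*(-11)^2 - 3*(-11)^1 - 9 = (-605) + (33) + (-9) = -581; answer -581
Part 2: A1 = -581; w = 27; cross terms: (6*-10 - 27*-19)=453, (27*-11 - -11*-10)=-407, (-11*-19 - 6*-11)=275; twice the area = |321| = 321; area = 321/2; boundary points = 3 + 1 + 1 = 5; strictly interior points = area - boundary/2 + 1 = 159; answer 159
Part 3: A2 = 159; c = 685; 685 = 5 * 137; number of divisors = (1+1) * (1+1) = 4; answer 4
Part 4: A3 = 4; m = 6; total draws C(17,3) = 680; complement C(11,3) = 165; favorable 680 - 165 = 515; P = 103/136; answer 103/136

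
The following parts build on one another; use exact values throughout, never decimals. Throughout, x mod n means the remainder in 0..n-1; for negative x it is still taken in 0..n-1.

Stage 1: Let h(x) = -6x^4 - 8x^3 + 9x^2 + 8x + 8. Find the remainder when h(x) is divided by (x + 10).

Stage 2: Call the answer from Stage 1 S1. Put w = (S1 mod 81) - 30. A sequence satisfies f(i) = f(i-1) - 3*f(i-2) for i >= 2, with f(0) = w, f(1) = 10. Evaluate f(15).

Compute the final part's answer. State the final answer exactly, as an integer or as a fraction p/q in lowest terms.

Stage 1: remainder = value at the root: -6*(-10)^4 - 8*(-10)^3 + 9*(-10)^2 + 8*(-10)^1 + 8 = (-60000) + (8000) + (900) + (-80) + (8) = -51172; answer -51172
Stage 2: S1 = -51172; w = -10; f(2) = 1*(10) - 3*(-10) = 40; iterating: f(2)=40, f(3)=10, f(4)=-110, f(5)=-140, f(6)=190, f(7)=610, f(8)=40, f(9)=-1790, f(10)=-1910, f(11)=3460, f(12)=9190, f(13)=-1190, f(14)=-28760, f(15)=-25190; answer -25190

-25190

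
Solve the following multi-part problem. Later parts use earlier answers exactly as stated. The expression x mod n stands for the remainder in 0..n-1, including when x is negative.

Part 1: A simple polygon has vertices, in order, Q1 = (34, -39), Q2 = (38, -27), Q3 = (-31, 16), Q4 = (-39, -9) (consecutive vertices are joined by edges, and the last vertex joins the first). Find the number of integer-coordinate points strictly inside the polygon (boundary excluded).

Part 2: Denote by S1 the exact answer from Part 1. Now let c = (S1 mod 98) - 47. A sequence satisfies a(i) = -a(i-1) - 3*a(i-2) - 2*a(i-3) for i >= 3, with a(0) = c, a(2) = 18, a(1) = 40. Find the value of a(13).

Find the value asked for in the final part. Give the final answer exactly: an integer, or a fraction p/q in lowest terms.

Part 1: cross terms: (34*-27 - 38*-39)=564, (38*16 - -31*-27)=-229, (-31*-9 - -39*16)=903, (-39*-39 - 34*-9)=1827; twice the area = |3065| = 3065; area = 3065/2; boundary points = 4 + 1 + 1 + 1 = 7; strictly interior points = area - boundary/2 + 1 = 1530; answer 1530
Part 2: S1 = 1530; c = 13; a(3) = -1*(18) - 3*(40) - 2*(13) = -164; iterating: a(3)=-164, a(4)=30, a(5)=426, a(6)=-188, a(7)=-1150, a(8)=862, a(9)=2964, a(10)=-3250, a(11)=-7366, a(12)=11188, a(13)=17410; answer 17410

17410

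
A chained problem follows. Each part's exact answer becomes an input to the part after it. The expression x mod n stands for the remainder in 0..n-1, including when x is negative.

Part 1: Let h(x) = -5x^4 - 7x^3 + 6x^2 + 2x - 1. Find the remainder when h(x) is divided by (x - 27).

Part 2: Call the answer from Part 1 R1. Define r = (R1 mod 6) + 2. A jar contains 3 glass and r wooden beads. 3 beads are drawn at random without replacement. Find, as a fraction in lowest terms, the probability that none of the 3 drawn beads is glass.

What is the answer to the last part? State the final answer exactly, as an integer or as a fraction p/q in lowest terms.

7/24

Part 1: remainder = value at the root: -5*(27)^4 - 7*(27)^3 + 6*(27)^2 + 2*(27)^1 - 1 = (-2657205) + (-137781) + (4374) + (54) + (-1) = -2790559; answer -2790559
Part 2: R1 = -2790559; r = 7; total draws C(10,3) = 120; favorable C(7,3) = 35; P = 7/24; answer 7/24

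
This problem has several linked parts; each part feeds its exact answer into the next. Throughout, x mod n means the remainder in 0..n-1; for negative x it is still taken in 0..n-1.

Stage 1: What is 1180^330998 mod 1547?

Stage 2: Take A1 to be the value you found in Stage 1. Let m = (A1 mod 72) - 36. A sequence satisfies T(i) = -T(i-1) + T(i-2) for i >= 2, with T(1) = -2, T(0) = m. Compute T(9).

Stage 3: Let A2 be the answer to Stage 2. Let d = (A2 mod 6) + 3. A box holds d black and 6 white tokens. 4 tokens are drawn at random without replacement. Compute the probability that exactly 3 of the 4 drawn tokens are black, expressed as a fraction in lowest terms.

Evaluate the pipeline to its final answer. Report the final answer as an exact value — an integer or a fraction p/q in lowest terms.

Stage 1: squarings mod 1547: 1180^1=1180, 1180^2=100, 1180^4=718, 1180^8=373, 1180^16=1446, 1180^32=919, 1180^64=1446, 1180^128=919, 1180^256=1446, 1180^512=919, 1180^1024=1446, 1180^2048=919, 1180^4096=1446, 1180^8192=919, 1180^16384=1446, 1180^32768=919, 1180^65536=1446, 1180^131072=919, 1180^262144=1446; 1180^330998 = 1180^2 * 1180^4 * 1180^16 * 1180^32 * 1180^64 * 1180^128 * 1180^1024 * 1180^2048 * 1180^65536 * 1180^262144 = 9 (mod 1547); answer 9
Stage 2: A1 = 9; m = -27; T(2) = -1*(-2) + 1*(-27) = -25; iterating: T(2)=-25, T(3)=23, T(4)=-48, T(5)=71, T(6)=-119, T(7)=190, T(8)=-309, T(9)=499; answer 499
Stage 3: A2 = 499; d = 4; total draws C(10,4) = 210; favorable C(4,3)*C(6,1) = 24; P = 4/35; answer 4/35

4/35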